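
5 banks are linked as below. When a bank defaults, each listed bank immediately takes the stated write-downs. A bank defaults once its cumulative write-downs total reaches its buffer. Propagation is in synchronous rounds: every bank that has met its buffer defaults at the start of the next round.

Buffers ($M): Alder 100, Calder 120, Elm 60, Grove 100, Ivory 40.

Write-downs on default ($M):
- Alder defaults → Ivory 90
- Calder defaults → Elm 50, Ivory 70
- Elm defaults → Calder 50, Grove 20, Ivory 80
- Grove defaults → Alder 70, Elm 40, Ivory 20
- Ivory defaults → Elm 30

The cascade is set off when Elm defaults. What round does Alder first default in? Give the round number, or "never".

never

Round 1 — Elm defaults (initial).
  Calder: +50 → 50 < 120
  Grove: +20 → 20 < 100
  Ivory: +80 → 80 ≥ 40
Round 2 — Ivory defaults.
No further defaults.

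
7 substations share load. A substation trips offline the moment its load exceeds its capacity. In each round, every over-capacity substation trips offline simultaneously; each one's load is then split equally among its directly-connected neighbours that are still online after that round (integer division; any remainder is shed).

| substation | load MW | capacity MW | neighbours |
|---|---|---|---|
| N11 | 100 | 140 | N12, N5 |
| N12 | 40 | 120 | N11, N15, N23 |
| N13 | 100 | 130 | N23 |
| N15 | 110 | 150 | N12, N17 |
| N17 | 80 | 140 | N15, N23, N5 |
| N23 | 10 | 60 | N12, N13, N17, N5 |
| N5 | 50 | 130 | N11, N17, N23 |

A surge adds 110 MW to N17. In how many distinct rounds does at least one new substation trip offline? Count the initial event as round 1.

4

Round 1 — N17 at 190 > 140. N17 trips offline.
  N17 sheds 190 MW to N15, N23, N5: 63 each (1 lost).
    N15: 110+63 = 173 > 150
    N23: 10+63 = 73 > 60
    N5: 50+63 = 113 ≤ 130
Round 2 — N15, N23 trip offline.
  N15 sheds 173 MW to N12: 173 each.
    N12: 40+173 = 213 > 120
  N23 sheds 73 MW to N12, N13, N5: 24 each (1 lost).
    N12: 213+24 = 237 > 120
    N13: 100+24 = 124 ≤ 130
    N5: 113+24 = 137 > 130
Round 3 — N12, N5 trip offline.
  N12 sheds 237 MW to N11: 237 each.
    N11: 100+237 = 337 > 140
  N5 sheds 137 MW to N11: 137 each.
    N11: 337+137 = 474 > 140
Round 4 — N11 trips offline.
  N11 sheds 474 MW: no online neighbours, lost.
No further trips.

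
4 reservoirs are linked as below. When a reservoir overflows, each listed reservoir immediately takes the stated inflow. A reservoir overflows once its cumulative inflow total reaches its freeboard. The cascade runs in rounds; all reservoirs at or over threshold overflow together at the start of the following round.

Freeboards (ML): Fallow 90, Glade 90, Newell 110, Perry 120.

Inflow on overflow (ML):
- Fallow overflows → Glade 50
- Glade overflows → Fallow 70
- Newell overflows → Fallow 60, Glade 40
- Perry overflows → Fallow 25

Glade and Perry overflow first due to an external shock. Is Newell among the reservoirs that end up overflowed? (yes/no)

no

Round 1 — Glade, Perry overflow (initial).
  Fallow: +70+25 → 95 ≥ 90
Round 2 — Fallow overflows.
No further overflows.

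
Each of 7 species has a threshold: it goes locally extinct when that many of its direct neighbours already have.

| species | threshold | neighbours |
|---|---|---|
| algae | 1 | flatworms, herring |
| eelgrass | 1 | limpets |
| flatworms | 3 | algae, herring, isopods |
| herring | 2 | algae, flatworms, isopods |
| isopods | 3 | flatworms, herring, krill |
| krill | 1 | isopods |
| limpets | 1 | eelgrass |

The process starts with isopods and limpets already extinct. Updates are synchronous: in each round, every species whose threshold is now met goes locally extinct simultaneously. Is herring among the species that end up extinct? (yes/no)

no

Round 1 — isopods, limpets go locally extinct (initial).
Round 2 — checking thresholds:
  eelgrass: 1 of 1 neighbours ≥ 1, goes locally extinct.
  flatworms: 1 of 3 neighbours < 3, below threshold.
  herring: 1 of 3 neighbours < 2, below threshold.
  krill: 1 of 1 neighbours ≥ 1, goes locally extinct.
Round 3 — no new extinctions; cascade stops.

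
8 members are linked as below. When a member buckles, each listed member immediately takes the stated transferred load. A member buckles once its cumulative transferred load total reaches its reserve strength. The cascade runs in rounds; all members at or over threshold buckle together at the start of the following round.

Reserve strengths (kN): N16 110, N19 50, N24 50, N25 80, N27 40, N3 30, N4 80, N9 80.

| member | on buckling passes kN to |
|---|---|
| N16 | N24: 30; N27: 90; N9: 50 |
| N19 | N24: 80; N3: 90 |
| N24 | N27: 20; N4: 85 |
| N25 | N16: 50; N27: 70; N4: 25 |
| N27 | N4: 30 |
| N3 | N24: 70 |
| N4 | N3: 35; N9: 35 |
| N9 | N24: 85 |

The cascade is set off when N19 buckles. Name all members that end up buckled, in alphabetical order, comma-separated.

N19, N24, N3, N4

Round 1 — N19 buckles (initial).
  N24: +80 → 80 ≥ 50
  N3: +90 → 90 ≥ 30
Round 2 — N24, N3 buckle.
  N27: +20 → 20 < 40
  N4: +85 → 85 ≥ 80
Round 3 — N4 buckles.
  N9: +35 → 35 < 80
No further bucklings.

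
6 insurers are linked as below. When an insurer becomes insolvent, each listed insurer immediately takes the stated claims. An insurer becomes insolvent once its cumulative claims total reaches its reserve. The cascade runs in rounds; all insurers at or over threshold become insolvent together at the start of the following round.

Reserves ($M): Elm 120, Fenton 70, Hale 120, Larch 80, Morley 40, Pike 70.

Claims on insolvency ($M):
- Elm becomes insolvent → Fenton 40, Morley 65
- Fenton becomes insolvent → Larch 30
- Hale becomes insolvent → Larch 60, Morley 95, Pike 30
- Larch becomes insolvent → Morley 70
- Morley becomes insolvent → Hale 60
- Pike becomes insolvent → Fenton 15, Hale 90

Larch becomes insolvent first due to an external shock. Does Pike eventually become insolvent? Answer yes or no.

no

Round 1 — Larch becomes insolvent (initial).
  Morley: +70 → 70 ≥ 40
Round 2 — Morley becomes insolvent.
  Hale: +60 → 60 < 120
No further insolvencies.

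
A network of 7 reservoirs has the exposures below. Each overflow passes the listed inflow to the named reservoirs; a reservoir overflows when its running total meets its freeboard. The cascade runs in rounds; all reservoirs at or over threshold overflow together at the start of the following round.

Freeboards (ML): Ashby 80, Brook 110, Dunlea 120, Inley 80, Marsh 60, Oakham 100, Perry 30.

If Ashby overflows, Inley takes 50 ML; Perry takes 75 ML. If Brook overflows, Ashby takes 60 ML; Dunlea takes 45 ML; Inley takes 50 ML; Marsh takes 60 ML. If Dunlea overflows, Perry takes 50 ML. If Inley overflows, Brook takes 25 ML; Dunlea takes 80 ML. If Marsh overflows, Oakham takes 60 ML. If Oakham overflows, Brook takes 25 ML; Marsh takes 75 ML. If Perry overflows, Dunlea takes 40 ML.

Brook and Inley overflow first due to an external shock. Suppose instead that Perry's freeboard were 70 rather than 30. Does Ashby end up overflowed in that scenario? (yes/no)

no

With Perry's freeboard at 70:
Round 1 — Brook, Inley overflow (initial).
  Ashby: +60 → 60 < 80
  Dunlea: +45+80 → 125 ≥ 120
  Marsh: +60 → 60 ≥ 60
Round 2 — Dunlea, Marsh overflow.
  Oakham: +60 → 60 < 100
  Perry: +50 → 50 < 70
No further overflows.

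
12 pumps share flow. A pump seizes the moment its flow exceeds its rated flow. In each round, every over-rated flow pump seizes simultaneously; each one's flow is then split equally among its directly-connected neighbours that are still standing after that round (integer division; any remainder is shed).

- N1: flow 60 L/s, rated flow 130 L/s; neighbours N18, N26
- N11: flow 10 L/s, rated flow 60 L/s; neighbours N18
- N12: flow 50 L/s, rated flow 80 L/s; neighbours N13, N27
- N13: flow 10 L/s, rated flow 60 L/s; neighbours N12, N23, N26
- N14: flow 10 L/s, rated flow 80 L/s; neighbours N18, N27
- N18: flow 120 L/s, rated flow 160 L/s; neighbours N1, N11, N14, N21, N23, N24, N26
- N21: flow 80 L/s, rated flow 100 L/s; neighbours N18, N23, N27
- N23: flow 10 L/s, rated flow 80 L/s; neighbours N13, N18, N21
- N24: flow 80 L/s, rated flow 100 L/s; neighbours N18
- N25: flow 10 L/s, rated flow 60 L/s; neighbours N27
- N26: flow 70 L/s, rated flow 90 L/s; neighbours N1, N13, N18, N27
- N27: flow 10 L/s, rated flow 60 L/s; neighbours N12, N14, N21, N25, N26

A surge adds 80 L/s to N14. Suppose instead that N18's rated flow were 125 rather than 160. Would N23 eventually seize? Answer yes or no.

With N18's rated flow at 125:
Round 1 — N14 at 90 > 80. N14 seizes.
  N14 sheds 90 L/s to N18, N27: 45 each.
    N18: 120+45 = 165 > 125
    N27: 10+45 = 55 ≤ 60
Round 2 — N18 seizes.
  N18 sheds 165 L/s to N1, N11, N21, N23, N24, N26: 27 each (3 lost).
    N1: 60+27 = 87 ≤ 130
    N11: 10+27 = 37 ≤ 60
    N21: 80+27 = 107 > 100
    N23: 10+27 = 37 ≤ 80
    N24: 80+27 = 107 > 100
    N26: 70+27 = 97 > 90
Round 3 — N21, N24, N26 seize.
  N21 sheds 107 L/s to N23, N27: 53 each (1 lost).
    N23: 37+53 = 90 > 80
    N27: 55+53 = 108 > 60
  N24 sheds 107 L/s: no online neighbours, lost.
  N26 sheds 97 L/s to N1, N13, N27: 32 each (1 lost).
    N1: 87+32 = 119 ≤ 130
    N13: 10+32 = 42 ≤ 60
    N27: 108+32 = 140 > 60
Round 4 — N23, N27 seize.
  N23 sheds 90 L/s to N13: 90 each.
    N13: 42+90 = 132 > 60
  N27 sheds 140 L/s to N12, N25: 70 each.
    N12: 50+70 = 120 > 80
    N25: 10+70 = 80 > 60
Round 5 — N12, N13, N25 seize.
  N12 sheds 120 L/s: no online neighbours, lost.
  N13 sheds 132 L/s: no online neighbours, lost.
  N25 sheds 80 L/s: no online neighbours, lost.
No further seizures.

yes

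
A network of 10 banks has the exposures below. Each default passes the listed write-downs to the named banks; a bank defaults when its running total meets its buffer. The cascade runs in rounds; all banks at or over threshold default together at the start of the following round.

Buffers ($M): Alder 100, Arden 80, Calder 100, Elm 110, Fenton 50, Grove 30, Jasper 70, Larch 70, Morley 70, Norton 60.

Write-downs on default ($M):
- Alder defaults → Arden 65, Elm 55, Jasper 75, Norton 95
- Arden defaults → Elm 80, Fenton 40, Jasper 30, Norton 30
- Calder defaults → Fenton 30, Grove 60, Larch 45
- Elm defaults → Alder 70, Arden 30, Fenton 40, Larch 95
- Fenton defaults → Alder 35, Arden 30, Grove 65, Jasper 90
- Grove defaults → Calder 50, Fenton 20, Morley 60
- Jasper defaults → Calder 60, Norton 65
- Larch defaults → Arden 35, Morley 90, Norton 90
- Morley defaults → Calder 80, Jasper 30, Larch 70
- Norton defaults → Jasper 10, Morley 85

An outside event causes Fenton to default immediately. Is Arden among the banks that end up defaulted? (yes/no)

no

Round 1 — Fenton defaults (initial).
  Alder: +35 → 35 < 100
  Arden: +30 → 30 < 80
  Grove: +65 → 65 ≥ 30
  Jasper: +90 → 90 ≥ 70
Round 2 — Grove, Jasper default.
  Calder: +50+60 → 110 ≥ 100
  Morley: +60 → 60 < 70
  Norton: +65 → 65 ≥ 60
Round 3 — Calder, Norton default.
  Larch: +45 → 45 < 70
  Morley: +85 → 145 ≥ 70
Round 4 — Morley defaults.
  Larch: +70 → 115 ≥ 70
Round 5 — Larch defaults.
  Arden: +35 → 65 < 80
No further defaults.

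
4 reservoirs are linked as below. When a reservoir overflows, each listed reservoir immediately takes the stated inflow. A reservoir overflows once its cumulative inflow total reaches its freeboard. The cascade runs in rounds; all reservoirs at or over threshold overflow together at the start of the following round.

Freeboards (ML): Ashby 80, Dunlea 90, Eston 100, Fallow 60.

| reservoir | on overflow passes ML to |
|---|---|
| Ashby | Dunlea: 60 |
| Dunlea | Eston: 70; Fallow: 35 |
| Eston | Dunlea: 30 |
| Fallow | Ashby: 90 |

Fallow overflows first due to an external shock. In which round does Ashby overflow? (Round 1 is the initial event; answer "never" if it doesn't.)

2

Round 1 — Fallow overflows (initial).
  Ashby: +90 → 90 ≥ 80
Round 2 — Ashby overflows.
  Dunlea: +60 → 60 < 90
No further overflows.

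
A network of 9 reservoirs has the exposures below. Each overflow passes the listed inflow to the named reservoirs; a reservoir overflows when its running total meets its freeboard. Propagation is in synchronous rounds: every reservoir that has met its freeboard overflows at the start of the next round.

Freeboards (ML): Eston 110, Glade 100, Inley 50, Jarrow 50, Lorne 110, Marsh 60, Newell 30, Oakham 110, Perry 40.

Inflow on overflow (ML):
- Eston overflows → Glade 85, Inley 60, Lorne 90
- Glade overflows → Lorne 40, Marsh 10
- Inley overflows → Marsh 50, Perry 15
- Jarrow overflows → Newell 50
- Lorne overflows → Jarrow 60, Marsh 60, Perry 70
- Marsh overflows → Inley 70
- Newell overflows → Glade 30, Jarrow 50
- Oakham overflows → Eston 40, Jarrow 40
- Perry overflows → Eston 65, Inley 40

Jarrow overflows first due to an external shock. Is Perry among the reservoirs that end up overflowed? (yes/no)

no

Round 1 — Jarrow overflows (initial).
  Newell: +50 → 50 ≥ 30
Round 2 — Newell overflows.
  Glade: +30 → 30 < 100
No further overflows.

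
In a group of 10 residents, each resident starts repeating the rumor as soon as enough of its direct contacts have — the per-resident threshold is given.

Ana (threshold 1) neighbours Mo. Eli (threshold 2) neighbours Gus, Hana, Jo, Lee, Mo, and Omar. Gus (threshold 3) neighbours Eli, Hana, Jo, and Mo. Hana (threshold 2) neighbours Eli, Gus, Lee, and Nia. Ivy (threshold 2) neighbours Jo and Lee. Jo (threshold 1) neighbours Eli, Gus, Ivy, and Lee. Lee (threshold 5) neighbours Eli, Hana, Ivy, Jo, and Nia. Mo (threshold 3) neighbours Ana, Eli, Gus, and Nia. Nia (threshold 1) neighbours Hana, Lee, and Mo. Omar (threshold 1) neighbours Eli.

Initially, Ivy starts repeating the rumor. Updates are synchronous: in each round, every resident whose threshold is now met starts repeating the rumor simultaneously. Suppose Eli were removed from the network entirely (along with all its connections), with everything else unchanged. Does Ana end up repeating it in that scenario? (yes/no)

no

With Eli removed:
Round 1 — Ivy starts repeating the rumor (initial).
Round 2 — checking thresholds:
  Jo: 1 of 3 neighbours ≥ 1, starts repeating the rumor.
  Lee: 1 of 4 neighbours < 5, holds.
Round 3 — no new spreads; cascade stops.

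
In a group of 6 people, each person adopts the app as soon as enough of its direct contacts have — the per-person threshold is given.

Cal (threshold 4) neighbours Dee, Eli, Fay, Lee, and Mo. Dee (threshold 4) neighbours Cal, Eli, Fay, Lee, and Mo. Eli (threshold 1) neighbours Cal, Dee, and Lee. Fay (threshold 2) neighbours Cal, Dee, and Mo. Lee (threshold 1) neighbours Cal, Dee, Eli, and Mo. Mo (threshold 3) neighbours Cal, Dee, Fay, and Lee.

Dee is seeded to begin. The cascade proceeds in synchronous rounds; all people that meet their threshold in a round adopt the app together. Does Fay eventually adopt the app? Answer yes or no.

Round 1 — Dee adopts the app (initial).
Round 2 — checking thresholds:
  Cal: 1 of 5 neighbours < 4, holds.
  Eli: 1 of 3 neighbours ≥ 1, adopts the app.
  Fay: 1 of 3 neighbours < 2, holds.
  Lee: 1 of 4 neighbours ≥ 1, adopts the app.
  Mo: 1 of 4 neighbours < 3, holds.
Round 3 — no new adoptions; cascade stops.

no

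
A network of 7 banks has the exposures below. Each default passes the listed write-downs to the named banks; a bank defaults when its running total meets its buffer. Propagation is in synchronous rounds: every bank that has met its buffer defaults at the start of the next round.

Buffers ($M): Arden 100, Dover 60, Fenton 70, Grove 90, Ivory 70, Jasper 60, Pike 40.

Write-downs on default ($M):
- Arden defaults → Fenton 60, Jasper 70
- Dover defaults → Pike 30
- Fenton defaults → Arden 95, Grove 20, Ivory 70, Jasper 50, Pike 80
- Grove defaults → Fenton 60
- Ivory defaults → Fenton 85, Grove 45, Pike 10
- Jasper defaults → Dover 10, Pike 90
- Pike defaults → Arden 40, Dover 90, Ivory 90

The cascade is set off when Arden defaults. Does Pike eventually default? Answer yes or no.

Round 1 — Arden defaults (initial).
  Fenton: +60 → 60 < 70
  Jasper: +70 → 70 ≥ 60
Round 2 — Jasper defaults.
  Dover: +10 → 10 < 60
  Pike: +90 → 90 ≥ 40
Round 3 — Pike defaults.
  Dover: +90 → 100 ≥ 60
  Ivory: +90 → 90 ≥ 70
Round 4 — Dover, Ivory default.
  Fenton: +85 → 145 ≥ 70
  Grove: +45 → 45 < 90
Round 5 — Fenton defaults.
  Grove: +20 → 65 < 90
No further defaults.

yes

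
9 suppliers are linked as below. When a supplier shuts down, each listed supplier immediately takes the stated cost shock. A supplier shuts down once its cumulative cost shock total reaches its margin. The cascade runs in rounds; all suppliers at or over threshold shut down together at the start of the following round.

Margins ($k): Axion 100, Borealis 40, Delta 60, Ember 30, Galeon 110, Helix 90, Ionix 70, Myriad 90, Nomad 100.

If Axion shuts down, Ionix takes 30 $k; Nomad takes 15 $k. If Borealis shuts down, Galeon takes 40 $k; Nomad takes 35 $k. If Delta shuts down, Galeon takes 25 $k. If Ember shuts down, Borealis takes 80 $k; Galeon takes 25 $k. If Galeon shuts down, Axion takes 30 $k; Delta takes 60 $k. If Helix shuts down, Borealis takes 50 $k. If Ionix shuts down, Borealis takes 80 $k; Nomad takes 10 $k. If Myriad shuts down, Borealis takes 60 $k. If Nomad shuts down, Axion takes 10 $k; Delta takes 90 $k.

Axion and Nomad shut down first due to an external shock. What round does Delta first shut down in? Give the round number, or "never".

2

Round 1 — Axion, Nomad shut down (initial).
  Delta: +90 → 90 ≥ 60
  Ionix: +30 → 30 < 70
Round 2 — Delta shuts down.
  Galeon: +25 → 25 < 110
No further shutdowns.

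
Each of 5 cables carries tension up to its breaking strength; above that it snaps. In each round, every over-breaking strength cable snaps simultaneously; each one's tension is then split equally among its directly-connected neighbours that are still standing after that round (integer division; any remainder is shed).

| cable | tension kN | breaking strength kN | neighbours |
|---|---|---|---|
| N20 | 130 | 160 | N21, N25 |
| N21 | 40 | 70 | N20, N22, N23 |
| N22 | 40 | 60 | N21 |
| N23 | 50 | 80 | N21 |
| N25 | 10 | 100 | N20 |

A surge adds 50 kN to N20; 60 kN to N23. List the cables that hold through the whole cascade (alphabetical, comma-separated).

Round 1 — N20 at 180 > 160; N23 at 110 > 80. N20, N23 snap.
  N20 sheds 180 kN to N21, N25: 90 each.
    N21: 40+90 = 130 > 70
    N25: 10+90 = 100 ≤ 100
  N23 sheds 110 kN to N21: 110 each.
    N21: 130+110 = 240 > 70
Round 2 — N21 snaps.
  N21 sheds 240 kN to N22: 240 each.
    N22: 40+240 = 280 > 60
Round 3 — N22 snaps.
  N22 sheds 280 kN: no online neighbours, lost.
No further breaks.

N25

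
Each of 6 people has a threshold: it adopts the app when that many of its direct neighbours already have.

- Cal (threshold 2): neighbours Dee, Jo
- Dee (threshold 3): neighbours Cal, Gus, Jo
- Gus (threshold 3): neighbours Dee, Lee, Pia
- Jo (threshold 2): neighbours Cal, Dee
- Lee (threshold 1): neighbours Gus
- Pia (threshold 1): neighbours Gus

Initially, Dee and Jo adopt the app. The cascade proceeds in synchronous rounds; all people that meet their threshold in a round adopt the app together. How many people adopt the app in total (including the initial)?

3

Round 1 — Dee, Jo adopt the app (initial).
Round 2 — checking thresholds:
  Cal: 2 of 2 neighbours ≥ 2, adopts the app.
  Gus: 1 of 3 neighbours < 3, below threshold.
Round 3 — no new adoptions; cascade stops.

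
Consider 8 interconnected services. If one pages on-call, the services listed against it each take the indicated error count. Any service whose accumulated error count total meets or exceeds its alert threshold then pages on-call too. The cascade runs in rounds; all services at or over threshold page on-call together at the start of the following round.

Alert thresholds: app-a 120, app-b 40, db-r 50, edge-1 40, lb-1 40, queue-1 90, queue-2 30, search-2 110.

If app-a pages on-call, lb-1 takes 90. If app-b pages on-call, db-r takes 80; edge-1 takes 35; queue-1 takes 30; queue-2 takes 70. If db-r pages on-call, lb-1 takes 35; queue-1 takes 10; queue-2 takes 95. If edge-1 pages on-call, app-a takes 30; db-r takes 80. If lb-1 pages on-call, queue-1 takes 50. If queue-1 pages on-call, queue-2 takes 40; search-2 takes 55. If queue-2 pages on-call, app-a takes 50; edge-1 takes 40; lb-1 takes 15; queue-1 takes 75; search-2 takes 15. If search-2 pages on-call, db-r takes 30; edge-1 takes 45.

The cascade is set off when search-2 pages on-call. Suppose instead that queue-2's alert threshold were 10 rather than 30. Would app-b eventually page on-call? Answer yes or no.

With queue-2's alert threshold at 10:
Round 1 — search-2 pages on-call (initial).
  db-r: +30 → 30 < 50
  edge-1: +45 → 45 ≥ 40
Round 2 — edge-1 pages on-call.
  app-a: +30 → 30 < 120
  db-r: +80 → 110 ≥ 50
Round 3 — db-r pages on-call.
  lb-1: +35 → 35 < 40
  queue-1: +10 → 10 < 90
  queue-2: +95 → 95 ≥ 10
Round 4 — queue-2 pages on-call.
  app-a: +50 → 80 < 120
  lb-1: +15 → 50 ≥ 40
  queue-1: +75 → 85 < 90
Round 5 — lb-1 pages on-call.
  queue-1: +50 → 135 ≥ 90
Round 6 — queue-1 pages on-call.
No further pages.

no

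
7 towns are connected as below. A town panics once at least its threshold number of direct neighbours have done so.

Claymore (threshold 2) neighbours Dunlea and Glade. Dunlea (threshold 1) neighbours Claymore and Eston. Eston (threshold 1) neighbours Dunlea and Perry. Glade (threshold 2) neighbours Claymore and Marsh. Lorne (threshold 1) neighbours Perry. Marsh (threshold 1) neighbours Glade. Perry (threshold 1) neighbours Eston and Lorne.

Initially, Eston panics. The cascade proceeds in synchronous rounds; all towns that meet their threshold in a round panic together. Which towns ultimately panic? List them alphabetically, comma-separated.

Round 1 — Eston panics (initial).
Round 2 — checking thresholds:
  Dunlea: 1 of 2 neighbours ≥ 1, panics.
  Perry: 1 of 2 neighbours ≥ 1, panics.
Round 3 — checking thresholds:
  Claymore: 1 of 2 neighbours < 2, not yet.
  Lorne: 1 of 1 neighbours ≥ 1, panics.
Round 4 — no new panics; cascade stops.

Dunlea, Eston, Lorne, Perry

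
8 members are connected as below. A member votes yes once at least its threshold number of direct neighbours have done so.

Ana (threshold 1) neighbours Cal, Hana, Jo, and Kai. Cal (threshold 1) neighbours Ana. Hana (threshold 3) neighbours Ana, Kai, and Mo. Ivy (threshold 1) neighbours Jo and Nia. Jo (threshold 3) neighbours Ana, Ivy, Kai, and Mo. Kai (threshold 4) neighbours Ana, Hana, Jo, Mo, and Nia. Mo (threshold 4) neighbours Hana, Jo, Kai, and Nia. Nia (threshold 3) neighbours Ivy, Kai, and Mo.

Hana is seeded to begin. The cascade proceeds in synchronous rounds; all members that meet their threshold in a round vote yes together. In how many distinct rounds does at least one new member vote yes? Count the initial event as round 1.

3

Round 1 — Hana votes yes (initial).
Round 2 — checking thresholds:
  Ana: 1 of 4 neighbours ≥ 1, votes yes.
  Kai: 1 of 5 neighbours < 4, holds.
  Mo: 1 of 4 neighbours < 4, holds.
Round 3 — checking thresholds:
  Cal: 1 of 1 neighbours ≥ 1, votes yes.
  Jo: 1 of 4 neighbours < 3, holds.
  Kai: 2 of 5 neighbours < 4, holds.
  Mo: 1 of 4 neighbours < 4, holds.
Round 4 — no new yes votes; cascade stops.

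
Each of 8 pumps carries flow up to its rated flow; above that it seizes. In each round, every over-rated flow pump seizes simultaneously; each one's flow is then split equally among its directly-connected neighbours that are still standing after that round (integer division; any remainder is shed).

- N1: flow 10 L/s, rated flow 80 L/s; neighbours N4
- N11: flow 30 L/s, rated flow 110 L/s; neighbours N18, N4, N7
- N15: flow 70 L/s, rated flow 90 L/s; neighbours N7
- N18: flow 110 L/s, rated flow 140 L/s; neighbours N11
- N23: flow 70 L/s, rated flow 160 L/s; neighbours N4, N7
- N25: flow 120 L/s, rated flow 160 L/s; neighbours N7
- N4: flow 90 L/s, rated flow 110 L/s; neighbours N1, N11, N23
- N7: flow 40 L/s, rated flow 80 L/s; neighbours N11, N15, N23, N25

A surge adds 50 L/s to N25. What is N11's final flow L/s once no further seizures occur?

100

Round 1 — N25 at 170 > 160. N25 seizes.
  N25 sheds 170 L/s to N7: 170 each.
    N7: 40+170 = 210 > 80
Round 2 — N7 seizes.
  N7 sheds 210 L/s to N11, N15, N23: 70 each.
    N11: 30+70 = 100 ≤ 110
    N15: 70+70 = 140 > 90
    N23: 70+70 = 140 ≤ 160
Round 3 — N15 seizes.
  N15 sheds 140 L/s: no online neighbours, lost.
No further seizures.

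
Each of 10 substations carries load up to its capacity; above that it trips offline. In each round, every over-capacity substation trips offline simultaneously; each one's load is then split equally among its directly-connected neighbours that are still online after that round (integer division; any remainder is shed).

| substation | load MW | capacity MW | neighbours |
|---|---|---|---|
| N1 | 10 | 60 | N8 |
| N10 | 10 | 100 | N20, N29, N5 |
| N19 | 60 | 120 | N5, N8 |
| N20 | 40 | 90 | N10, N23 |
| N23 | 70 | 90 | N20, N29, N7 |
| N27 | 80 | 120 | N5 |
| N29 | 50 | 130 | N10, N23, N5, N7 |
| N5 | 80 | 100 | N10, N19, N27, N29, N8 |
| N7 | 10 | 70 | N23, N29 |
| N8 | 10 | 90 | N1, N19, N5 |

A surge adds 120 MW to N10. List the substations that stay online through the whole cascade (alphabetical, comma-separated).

Round 1 — N10 at 130 > 100. N10 trips offline.
  N10 sheds 130 MW to N20, N29, N5: 43 each (1 lost).
    N20: 40+43 = 83 ≤ 90
    N29: 50+43 = 93 ≤ 130
    N5: 80+43 = 123 > 100
Round 2 — N5 trips offline.
  N5 sheds 123 MW to N19, N27, N29, N8: 30 each (3 lost).
    N19: 60+30 = 90 ≤ 120
    N27: 80+30 = 110 ≤ 120
    N29: 93+30 = 123 ≤ 130
    N8: 10+30 = 40 ≤ 90
No further trips.

N1, N19, N20, N23, N27, N29, N7, N8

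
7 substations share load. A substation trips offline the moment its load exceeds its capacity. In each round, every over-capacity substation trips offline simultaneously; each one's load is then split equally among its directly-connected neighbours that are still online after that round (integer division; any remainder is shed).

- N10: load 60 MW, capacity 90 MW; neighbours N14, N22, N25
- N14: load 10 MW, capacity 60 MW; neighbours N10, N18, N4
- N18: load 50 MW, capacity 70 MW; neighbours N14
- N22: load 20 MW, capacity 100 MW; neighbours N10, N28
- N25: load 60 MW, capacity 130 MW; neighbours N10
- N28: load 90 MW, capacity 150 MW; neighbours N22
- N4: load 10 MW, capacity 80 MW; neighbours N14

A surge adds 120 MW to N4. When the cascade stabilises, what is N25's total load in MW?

Round 1 — N4 at 130 > 80. N4 trips offline.
  N4 sheds 130 MW to N14: 130 each.
    N14: 10+130 = 140 > 60
Round 2 — N14 trips offline.
  N14 sheds 140 MW to N10, N18: 70 each.
    N10: 60+70 = 130 > 90
    N18: 50+70 = 120 > 70
Round 3 — N10, N18 trip offline.
  N10 sheds 130 MW to N22, N25: 65 each.
    N22: 20+65 = 85 ≤ 100
    N25: 60+65 = 125 ≤ 130
  N18 sheds 120 MW: no online neighbours, lost.
No further trips.

125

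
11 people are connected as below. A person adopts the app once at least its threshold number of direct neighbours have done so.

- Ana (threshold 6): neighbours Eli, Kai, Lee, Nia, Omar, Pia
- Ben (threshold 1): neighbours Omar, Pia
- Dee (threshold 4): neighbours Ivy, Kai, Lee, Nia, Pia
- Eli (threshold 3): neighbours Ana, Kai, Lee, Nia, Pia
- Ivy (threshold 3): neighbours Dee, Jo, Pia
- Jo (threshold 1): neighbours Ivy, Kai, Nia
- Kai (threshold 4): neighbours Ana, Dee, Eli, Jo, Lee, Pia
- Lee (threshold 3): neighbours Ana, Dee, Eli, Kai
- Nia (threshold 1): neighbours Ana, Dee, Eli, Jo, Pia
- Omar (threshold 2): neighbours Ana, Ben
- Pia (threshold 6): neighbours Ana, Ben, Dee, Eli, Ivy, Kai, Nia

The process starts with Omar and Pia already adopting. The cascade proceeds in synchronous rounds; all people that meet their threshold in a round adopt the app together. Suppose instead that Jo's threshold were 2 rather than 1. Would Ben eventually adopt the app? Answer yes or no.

yes

With Jo's threshold at 2:
Round 1 — Omar, Pia adopt the app (initial).
Round 2 — checking thresholds:
  Ana: 2 of 6 neighbours < 6, not yet.
  Ben: 2 of 2 neighbours ≥ 1, adopts the app.
  Dee: 1 of 5 neighbours < 4, not yet.
  Eli: 1 of 5 neighbours < 3, not yet.
  Ivy: 1 of 3 neighbours < 3, not yet.
  Kai: 1 of 6 neighbours < 4, not yet.
  Nia: 1 of 5 neighbours ≥ 1, adopts the app.
Round 3 — no new adoptions; cascade stops.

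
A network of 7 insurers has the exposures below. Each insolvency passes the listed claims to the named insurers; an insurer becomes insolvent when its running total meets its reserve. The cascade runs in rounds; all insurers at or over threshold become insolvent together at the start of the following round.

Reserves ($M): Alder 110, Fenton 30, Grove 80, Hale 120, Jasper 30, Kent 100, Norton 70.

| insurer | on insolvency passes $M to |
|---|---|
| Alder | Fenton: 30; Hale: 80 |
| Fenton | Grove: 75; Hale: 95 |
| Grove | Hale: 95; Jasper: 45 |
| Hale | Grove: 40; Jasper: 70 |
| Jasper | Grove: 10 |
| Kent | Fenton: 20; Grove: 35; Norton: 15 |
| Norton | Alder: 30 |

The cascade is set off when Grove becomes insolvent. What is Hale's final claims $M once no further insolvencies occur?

95

Round 1 — Grove becomes insolvent (initial).
  Hale: +95 → 95 < 120
  Jasper: +45 → 45 ≥ 30
Round 2 — Jasper becomes insolvent.
No further insolvencies.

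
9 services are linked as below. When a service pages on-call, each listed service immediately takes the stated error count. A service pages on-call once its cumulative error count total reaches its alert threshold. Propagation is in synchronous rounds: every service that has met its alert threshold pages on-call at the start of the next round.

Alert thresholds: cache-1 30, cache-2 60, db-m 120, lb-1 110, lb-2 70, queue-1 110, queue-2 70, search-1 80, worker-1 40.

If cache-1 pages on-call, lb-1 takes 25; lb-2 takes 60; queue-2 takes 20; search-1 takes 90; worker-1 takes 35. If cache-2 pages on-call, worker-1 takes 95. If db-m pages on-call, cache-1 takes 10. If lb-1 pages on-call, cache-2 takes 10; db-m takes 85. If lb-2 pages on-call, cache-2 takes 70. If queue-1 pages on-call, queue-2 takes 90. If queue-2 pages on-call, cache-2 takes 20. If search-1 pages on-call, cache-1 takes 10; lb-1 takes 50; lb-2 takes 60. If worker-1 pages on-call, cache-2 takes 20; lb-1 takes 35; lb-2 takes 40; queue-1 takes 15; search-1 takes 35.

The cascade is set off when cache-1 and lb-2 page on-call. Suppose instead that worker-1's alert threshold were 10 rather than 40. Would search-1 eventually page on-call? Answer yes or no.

yes

With worker-1's alert threshold at 10:
Round 1 — cache-1, lb-2 page on-call (initial).
  cache-2: +70 → 70 ≥ 60
  lb-1: +25 → 25 < 110
  queue-2: +20 → 20 < 70
  search-1: +90 → 90 ≥ 80
  worker-1: +35 → 35 ≥ 10
Round 2 — cache-2, search-1, worker-1 page on-call.
  lb-1: +50+35 → 110 ≥ 110
  queue-1: +15 → 15 < 110
Round 3 — lb-1 pages on-call.
  db-m: +85 → 85 < 120
No further pages.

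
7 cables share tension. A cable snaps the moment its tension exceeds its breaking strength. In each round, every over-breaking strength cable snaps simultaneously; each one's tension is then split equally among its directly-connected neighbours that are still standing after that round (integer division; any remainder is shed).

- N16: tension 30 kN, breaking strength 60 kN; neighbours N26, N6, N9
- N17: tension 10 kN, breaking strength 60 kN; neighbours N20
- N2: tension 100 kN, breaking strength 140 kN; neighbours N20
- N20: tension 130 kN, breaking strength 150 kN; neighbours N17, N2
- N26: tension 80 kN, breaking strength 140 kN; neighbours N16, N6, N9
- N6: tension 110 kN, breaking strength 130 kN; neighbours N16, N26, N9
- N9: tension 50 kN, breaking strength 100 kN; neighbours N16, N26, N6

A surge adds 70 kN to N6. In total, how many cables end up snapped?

4

Round 1 — N6 at 180 > 130. N6 snaps.
  N6 sheds 180 kN to N16, N26, N9: 60 each.
    N16: 30+60 = 90 > 60
    N26: 80+60 = 140 ≤ 140
    N9: 50+60 = 110 > 100
Round 2 — N16, N9 snap.
  N16 sheds 90 kN to N26: 90 each.
    N26: 140+90 = 230 > 140
  N9 sheds 110 kN to N26: 110 each.
    N26: 230+110 = 340 > 140
Round 3 — N26 snaps.
  N26 sheds 340 kN: no online neighbours, lost.
No further breaks.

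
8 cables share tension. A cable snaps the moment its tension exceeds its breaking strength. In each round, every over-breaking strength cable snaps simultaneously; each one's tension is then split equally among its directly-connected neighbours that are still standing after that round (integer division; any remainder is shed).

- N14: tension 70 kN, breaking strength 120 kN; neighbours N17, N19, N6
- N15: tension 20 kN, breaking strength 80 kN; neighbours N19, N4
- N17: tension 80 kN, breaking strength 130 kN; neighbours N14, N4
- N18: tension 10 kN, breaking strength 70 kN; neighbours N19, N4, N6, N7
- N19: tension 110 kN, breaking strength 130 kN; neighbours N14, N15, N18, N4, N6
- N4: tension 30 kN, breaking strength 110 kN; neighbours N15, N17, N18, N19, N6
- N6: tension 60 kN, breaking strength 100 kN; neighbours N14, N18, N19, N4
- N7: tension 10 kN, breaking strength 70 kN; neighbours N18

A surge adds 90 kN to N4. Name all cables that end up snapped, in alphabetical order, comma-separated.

N14, N17, N18, N19, N4, N6, N7

Round 1 — N4 at 120 > 110. N4 snaps.
  N4 sheds 120 kN to N15, N17, N18, N19, N6: 24 each.
    N15: 20+24 = 44 ≤ 80
    N17: 80+24 = 104 ≤ 130
    N18: 10+24 = 34 ≤ 70
    N19: 110+24 = 134 > 130
    N6: 60+24 = 84 ≤ 100
Round 2 — N19 snaps.
  N19 sheds 134 kN to N14, N15, N18, N6: 33 each (2 lost).
    N14: 70+33 = 103 ≤ 120
    N15: 44+33 = 77 ≤ 80
    N18: 34+33 = 67 ≤ 70
    N6: 84+33 = 117 > 100
Round 3 — N6 snaps.
  N6 sheds 117 kN to N14, N18: 58 each (1 lost).
    N14: 103+58 = 161 > 120
    N18: 67+58 = 125 > 70
Round 4 — N14, N18 snap.
  N14 sheds 161 kN to N17: 161 each.
    N17: 104+161 = 265 > 130
  N18 sheds 125 kN to N7: 125 each.
    N7: 10+125 = 135 > 70
Round 5 — N17, N7 snap.
  N17 sheds 265 kN: no online neighbours, lost.
  N7 sheds 135 kN: no online neighbours, lost.
No further breaks.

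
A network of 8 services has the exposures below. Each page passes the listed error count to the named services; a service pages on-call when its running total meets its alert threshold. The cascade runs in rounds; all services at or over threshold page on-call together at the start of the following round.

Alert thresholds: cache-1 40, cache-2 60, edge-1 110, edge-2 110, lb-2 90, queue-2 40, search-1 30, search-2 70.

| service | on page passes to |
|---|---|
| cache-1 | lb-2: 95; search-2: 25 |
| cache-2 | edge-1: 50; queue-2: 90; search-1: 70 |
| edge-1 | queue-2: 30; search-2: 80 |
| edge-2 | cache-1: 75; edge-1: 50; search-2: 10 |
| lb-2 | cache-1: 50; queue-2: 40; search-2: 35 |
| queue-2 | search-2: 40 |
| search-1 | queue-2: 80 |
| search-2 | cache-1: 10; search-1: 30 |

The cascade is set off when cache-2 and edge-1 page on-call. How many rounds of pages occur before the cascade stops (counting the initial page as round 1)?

Round 1 — cache-2, edge-1 page on-call (initial).
  queue-2: +90+30 → 120 ≥ 40
  search-1: +70 → 70 ≥ 30
  search-2: +80 → 80 ≥ 70
Round 2 — queue-2, search-1, search-2 page on-call.
  cache-1: +10 → 10 < 40
No further pages.

2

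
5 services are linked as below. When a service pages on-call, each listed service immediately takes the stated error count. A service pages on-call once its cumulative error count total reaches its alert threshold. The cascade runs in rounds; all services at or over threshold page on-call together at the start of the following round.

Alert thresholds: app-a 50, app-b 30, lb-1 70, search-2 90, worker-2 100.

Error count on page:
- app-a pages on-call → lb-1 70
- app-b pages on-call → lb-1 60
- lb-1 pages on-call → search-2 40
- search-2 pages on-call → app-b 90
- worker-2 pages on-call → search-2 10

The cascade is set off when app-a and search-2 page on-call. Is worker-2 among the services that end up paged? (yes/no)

Round 1 — app-a, search-2 page on-call (initial).
  app-b: +90 → 90 ≥ 30
  lb-1: +70 → 70 ≥ 70
Round 2 — app-b, lb-1 page on-call.
No further pages.

no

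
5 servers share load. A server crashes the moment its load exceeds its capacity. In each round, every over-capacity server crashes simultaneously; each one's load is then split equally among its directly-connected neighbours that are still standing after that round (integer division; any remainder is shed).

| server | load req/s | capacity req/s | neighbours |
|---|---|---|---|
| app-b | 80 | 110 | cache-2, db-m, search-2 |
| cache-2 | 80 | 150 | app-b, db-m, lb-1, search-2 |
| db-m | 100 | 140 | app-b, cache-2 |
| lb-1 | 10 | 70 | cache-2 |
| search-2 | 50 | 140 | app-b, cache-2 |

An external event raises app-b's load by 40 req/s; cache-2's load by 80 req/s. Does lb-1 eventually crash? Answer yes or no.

Round 1 — app-b at 120 > 110; cache-2 at 160 > 150. app-b, cache-2 crash.
  app-b sheds 120 req/s to db-m, search-2: 60 each.
    db-m: 100+60 = 160 > 140
    search-2: 50+60 = 110 ≤ 140
  cache-2 sheds 160 req/s to db-m, lb-1, search-2: 53 each (1 lost).
    db-m: 160+53 = 213 > 140
    lb-1: 10+53 = 63 ≤ 70
    search-2: 110+53 = 163 > 140
Round 2 — db-m, search-2 crash.
  db-m sheds 213 req/s: no online neighbours, lost.
  search-2 sheds 163 req/s: no online neighbours, lost.
No further crashes.

no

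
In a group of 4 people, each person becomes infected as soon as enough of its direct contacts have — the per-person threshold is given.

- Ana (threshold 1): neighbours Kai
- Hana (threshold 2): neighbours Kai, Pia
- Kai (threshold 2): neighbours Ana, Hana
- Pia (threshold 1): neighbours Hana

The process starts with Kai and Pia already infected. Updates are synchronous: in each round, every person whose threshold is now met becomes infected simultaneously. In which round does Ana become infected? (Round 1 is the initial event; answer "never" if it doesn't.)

Round 1 — Kai, Pia become infected (initial).
Round 2 — checking thresholds:
  Ana: 1 of 1 neighbours ≥ 1, becomes infected.
  Hana: 2 of 2 neighbours ≥ 2, becomes infected.
Round 3 — no new infections; cascade stops.

2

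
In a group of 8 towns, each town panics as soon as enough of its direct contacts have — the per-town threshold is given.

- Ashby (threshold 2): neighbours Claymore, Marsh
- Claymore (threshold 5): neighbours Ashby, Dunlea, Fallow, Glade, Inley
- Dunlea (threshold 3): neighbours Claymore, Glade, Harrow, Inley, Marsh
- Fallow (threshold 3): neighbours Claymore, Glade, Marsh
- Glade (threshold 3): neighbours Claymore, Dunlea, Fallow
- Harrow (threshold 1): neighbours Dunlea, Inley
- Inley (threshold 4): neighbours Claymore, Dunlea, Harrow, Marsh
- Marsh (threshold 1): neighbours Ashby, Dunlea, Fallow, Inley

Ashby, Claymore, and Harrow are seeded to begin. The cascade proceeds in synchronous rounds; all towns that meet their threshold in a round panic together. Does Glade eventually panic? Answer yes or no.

Round 1 — Ashby, Claymore, Harrow panic (initial).
Round 2 — checking thresholds:
  Dunlea: 2 of 5 neighbours < 3, below threshold.
  Fallow: 1 of 3 neighbours < 3, below threshold.
  Glade: 1 of 3 neighbours < 3, below threshold.
  Inley: 2 of 4 neighbours < 4, below threshold.
  Marsh: 1 of 4 neighbours ≥ 1, panics.
Round 3 — checking thresholds:
  Dunlea: 3 of 5 neighbours ≥ 3, panics.
  Fallow: 2 of 3 neighbours < 3, below threshold.
  Glade: 1 of 3 neighbours < 3, below threshold.
  Inley: 3 of 4 neighbours < 4, below threshold.
Round 4 — checking thresholds:
  Fallow: 2 of 3 neighbours < 3, below threshold.
  Glade: 2 of 3 neighbours < 3, below threshold.
  Inley: 4 of 4 neighbours ≥ 4, panics.
Round 5 — no new panics; cascade stops.

no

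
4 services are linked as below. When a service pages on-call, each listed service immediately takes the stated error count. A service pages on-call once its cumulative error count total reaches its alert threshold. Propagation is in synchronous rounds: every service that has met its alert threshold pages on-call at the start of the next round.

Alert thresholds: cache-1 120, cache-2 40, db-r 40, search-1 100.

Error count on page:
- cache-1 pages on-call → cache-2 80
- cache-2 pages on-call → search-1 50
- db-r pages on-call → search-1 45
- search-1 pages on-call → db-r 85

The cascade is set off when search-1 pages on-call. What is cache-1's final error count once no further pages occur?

0

Round 1 — search-1 pages on-call (initial).
  db-r: +85 → 85 ≥ 40
Round 2 — db-r pages on-call.
No further pages.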